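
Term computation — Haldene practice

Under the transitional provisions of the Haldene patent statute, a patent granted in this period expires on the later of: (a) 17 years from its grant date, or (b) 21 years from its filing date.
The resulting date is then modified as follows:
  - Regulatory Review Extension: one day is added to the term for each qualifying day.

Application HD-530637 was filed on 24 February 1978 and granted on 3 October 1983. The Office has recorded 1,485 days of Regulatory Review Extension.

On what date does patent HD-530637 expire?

2004-10-27

(a) grant + 17 years → 3 October 2000.
(b) filing + 21 years → 24 February 1999.
Later of the two: 3 October 2000.
Regulatory Review Extension: +1485 days → 27 October 2004.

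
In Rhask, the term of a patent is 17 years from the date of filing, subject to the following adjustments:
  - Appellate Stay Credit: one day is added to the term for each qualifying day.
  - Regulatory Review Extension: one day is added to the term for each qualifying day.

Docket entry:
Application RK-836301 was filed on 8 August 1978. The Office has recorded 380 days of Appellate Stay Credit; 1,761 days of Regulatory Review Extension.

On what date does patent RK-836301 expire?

June 18, 2001

Base term: filing date + 17 years → 8 August 1995.
Appellate Stay Credit: +380 days → 22 August 1996.
Regulatory Review Extension: +1761 days → 18 June 2001.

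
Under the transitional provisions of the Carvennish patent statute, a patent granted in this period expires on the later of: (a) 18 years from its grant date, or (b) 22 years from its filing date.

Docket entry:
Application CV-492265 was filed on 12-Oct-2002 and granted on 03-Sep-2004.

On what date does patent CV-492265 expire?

(a) grant + 18 years → 3 September 2022.
(b) filing + 22 years → 12 October 2024.
Later of the two: 12 October 2024.

October 12, 2024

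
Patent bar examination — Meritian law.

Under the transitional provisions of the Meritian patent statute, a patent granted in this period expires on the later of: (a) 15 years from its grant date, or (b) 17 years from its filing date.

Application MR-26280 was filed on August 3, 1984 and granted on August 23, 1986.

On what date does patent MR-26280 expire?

August 23, 2001

(a) grant + 15 years → 23 August 2001.
(b) filing + 17 years → 3 August 2001.
Later of the two: 23 August 2001.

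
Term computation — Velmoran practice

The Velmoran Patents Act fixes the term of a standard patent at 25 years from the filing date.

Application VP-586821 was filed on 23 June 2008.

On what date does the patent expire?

Filing date + 25 years → 23 June 2033.

June 23, 2033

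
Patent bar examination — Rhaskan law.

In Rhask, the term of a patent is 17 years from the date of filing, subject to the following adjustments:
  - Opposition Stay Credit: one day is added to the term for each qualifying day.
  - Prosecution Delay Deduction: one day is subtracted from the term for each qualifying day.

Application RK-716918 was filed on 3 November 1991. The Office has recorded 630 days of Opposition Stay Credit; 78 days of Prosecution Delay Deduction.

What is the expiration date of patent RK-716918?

Base term: filing date + 17 years → 3 November 2008.
Opposition Stay Credit: +630 days → 26 July 2010.
Prosecution Delay Deduction: −78 days → 9 May 2010.

2010-05-09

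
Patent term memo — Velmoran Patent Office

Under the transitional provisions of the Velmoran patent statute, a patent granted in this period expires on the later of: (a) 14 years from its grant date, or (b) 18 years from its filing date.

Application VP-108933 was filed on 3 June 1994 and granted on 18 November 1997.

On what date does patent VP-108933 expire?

2012-06-03

(a) grant + 14 years → 18 November 2011.
(b) filing + 18 years → 3 June 2012.
Later of the two: 3 June 2012.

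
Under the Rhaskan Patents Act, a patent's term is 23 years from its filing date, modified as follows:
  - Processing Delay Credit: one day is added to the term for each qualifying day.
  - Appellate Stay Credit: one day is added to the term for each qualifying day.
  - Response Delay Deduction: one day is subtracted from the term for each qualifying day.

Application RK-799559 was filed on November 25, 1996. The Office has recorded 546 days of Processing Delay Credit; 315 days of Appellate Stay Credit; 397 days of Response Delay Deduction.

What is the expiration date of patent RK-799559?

March 3, 2021

Base term: filing date + 23 years → 25 November 2019.
Processing Delay Credit: +546 days → 24 May 2021.
Appellate Stay Credit: +315 days → 4 April 2022.
Response Delay Deduction: −397 days → 3 March 2021.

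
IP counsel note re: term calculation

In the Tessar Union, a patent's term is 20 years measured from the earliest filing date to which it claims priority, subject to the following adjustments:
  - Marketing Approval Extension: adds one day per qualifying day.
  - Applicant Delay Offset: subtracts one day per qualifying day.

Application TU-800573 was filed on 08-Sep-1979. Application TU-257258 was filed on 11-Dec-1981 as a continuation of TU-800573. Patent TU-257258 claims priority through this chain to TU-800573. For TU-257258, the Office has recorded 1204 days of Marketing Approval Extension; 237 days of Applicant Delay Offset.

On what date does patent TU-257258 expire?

May 2, 2002

Earliest priority filing: 8 September 1979.
Base term: 8 September 1979 + 20 years → 8 September 1999.
Marketing Approval Extension: +1204 days → 25 December 2002.
Applicant Delay Offset: −237 days → 2 May 2002.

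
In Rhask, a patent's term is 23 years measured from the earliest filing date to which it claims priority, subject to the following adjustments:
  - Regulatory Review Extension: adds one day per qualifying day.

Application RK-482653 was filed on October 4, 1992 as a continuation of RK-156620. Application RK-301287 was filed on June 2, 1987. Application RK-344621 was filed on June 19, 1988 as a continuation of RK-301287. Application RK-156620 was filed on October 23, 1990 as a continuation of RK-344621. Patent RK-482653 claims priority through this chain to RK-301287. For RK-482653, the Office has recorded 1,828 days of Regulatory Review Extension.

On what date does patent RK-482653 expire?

Earliest priority filing: 2 June 1987.
Base term: 2 June 1987 + 23 years → 2 June 2010.
Regulatory Review Extension: +1828 days → 4 June 2015.

June 4, 2015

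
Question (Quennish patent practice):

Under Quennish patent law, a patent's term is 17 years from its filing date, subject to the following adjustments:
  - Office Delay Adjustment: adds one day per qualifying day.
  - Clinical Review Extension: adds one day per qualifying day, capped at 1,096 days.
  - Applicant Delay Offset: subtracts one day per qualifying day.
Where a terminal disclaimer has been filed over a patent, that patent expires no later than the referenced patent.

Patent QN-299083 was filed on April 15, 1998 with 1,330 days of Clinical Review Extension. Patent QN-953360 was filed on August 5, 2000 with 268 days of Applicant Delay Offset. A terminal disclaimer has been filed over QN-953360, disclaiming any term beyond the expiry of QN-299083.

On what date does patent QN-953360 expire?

2016-11-10

Natural term of QN-953360:
  Base: filing + 17 years → 5 August 2017.
  Applicant Delay Offset: −268 days → 10 November 2016.
Expiry of referenced patent QN-299083:
  Base: filing + 17 years → 15 April 2015.
  Clinical Review Extension: 1330 days claimed exceeds the 1096-day cap, so +1096 days → 15 April 2018.
Terminal disclaimer: QN-953360 expires on the earlier of 10 November 2016 and 15 April 2018.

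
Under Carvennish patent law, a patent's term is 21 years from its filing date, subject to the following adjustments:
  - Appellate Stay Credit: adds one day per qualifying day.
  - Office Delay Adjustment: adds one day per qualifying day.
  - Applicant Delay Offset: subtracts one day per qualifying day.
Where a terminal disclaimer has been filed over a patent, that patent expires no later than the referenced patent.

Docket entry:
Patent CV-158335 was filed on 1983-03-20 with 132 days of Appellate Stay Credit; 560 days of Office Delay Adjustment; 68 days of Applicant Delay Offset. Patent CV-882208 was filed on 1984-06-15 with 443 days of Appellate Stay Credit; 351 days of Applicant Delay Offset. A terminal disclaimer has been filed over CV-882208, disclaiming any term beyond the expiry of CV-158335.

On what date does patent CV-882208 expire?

September 15, 2005

Natural term of CV-882208:
  Base: filing + 21 years → 15 June 2005.
  Appellate Stay Credit: +443 days → 1 September 2006.
  Applicant Delay Offset: −351 days → 15 September 2005.
Expiry of referenced patent CV-158335:
  Base: filing + 21 years → 20 March 2004.
  Appellate Stay Credit: +132 days → 30 July 2004.
  Office Delay Adjustment: +560 days → 10 February 2006.
  Applicant Delay Offset: −68 days → 4 December 2005.
Terminal disclaimer: CV-882208 expires on the earlier of 15 September 2005 and 4 December 2005.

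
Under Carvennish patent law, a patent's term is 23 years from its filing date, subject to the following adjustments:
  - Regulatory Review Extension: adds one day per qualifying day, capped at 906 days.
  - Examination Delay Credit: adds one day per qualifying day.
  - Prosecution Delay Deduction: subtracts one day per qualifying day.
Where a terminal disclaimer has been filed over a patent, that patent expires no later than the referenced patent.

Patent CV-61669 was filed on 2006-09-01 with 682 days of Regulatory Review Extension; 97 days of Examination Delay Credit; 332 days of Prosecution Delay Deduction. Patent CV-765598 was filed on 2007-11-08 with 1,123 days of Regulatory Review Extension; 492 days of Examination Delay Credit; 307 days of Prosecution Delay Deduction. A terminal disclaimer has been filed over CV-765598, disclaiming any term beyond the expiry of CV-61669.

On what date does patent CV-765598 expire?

November 22, 2030

Natural term of CV-765598:
  Base: filing + 23 years → 8 November 2030.
  Regulatory Review Extension: 1123 days claimed exceeds the 906-day cap, so +906 days → 2 May 2033.
  Examination Delay Credit: +492 days → 6 September 2034.
  Prosecution Delay Deduction: −307 days → 3 November 2033.
Expiry of referenced patent CV-61669:
  Base: filing + 23 years → 1 September 2029.
  Regulatory Review Extension: 682 days (within the 906-day cap) → +682 days → 15 July 2031.
  Examination Delay Credit: +97 days → 20 October 2031.
  Prosecution Delay Deduction: −332 days → 22 November 2030.
Terminal disclaimer: CV-765598 expires on the earlier of 3 November 2033 and 22 November 2030.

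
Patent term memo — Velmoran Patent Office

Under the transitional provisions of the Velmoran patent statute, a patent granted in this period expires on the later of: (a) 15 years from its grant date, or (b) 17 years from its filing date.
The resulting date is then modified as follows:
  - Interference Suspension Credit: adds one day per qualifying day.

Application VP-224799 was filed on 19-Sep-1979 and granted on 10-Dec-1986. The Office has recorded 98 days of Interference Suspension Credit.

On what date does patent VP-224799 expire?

2002-03-18

(a) grant + 15 years → 10 December 2001.
(b) filing + 17 years → 19 September 1996.
Later of the two: 10 December 2001.
Interference Suspension Credit: +98 days → 18 March 2002.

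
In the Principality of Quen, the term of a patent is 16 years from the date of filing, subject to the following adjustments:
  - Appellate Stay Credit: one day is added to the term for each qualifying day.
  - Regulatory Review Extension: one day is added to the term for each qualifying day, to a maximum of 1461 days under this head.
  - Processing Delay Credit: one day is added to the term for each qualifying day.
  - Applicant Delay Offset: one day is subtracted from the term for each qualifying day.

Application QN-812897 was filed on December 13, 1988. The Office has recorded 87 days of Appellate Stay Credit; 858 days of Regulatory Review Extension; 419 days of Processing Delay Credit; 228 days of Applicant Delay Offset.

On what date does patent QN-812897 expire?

Base term: filing date + 16 years → 13 December 2004.
Appellate Stay Credit: +87 days → 10 March 2005.
Regulatory Review Extension: 858 days (within the 1461-day cap) → +858 days → 16 July 2007.
Processing Delay Credit: +419 days → 7 September 2008.
Applicant Delay Offset: −228 days → 23 January 2008.

January 23, 2008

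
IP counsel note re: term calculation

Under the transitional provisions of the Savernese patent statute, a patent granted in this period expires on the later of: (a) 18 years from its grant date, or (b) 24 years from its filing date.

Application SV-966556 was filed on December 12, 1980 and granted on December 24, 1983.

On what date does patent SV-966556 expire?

December 12, 2004

(a) grant + 18 years → 24 December 2001.
(b) filing + 24 years → 12 December 2004.
Later of the two: 12 December 2004.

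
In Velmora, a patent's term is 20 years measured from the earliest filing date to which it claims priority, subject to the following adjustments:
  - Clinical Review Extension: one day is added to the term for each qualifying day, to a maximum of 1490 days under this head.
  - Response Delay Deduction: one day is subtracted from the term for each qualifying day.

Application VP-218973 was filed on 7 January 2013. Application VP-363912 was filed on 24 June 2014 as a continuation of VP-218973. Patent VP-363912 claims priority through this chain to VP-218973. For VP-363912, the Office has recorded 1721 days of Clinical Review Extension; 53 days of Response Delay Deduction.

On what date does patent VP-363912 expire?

2036-12-14

Earliest priority filing: 7 January 2013.
Base term: 7 January 2013 + 20 years → 7 January 2033.
Clinical Review Extension: 1721 days claimed exceeds the 1490-day cap, so +1490 days → 5 February 2037.
Response Delay Deduction: −53 days → 14 December 2036.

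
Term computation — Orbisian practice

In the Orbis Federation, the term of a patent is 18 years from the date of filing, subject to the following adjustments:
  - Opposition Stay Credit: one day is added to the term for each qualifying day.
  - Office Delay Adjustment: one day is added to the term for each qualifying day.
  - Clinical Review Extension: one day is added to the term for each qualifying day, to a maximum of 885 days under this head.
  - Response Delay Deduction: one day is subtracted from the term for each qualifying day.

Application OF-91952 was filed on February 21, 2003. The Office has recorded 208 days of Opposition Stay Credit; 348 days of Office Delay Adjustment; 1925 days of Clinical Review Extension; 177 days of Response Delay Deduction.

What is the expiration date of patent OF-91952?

August 8, 2024

Base term: filing date + 18 years → 21 February 2021.
Opposition Stay Credit: +208 days → 17 September 2021.
Office Delay Adjustment: +348 days → 31 August 2022.
Clinical Review Extension: 1925 days claimed exceeds the 885-day cap, so +885 days → 1 February 2025.
Response Delay Deduction: −177 days → 8 August 2024.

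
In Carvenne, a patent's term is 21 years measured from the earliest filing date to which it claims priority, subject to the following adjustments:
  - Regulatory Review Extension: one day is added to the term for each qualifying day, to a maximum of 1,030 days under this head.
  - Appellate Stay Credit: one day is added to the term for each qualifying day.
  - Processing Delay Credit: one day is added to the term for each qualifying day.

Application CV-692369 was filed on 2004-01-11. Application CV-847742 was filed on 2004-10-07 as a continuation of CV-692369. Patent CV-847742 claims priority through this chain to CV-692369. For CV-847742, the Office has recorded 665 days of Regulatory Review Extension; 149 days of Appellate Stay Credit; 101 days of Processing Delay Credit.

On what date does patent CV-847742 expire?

July 15, 2027

Earliest priority filing: 11 January 2004.
Base term: 11 January 2004 + 21 years → 11 January 2025.
Regulatory Review Extension: 665 days (within the 1030-day cap) → +665 days → 7 November 2026.
Appellate Stay Credit: +149 days → 5 April 2027.
Processing Delay Credit: +101 days → 15 July 2027.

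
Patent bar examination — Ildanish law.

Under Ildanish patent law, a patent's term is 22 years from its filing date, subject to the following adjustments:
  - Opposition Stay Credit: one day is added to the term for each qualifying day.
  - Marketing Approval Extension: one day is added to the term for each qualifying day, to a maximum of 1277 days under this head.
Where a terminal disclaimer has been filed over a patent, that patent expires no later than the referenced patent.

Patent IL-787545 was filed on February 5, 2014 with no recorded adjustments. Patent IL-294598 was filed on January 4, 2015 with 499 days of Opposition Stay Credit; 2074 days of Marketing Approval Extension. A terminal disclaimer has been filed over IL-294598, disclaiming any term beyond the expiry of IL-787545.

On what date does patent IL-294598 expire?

2036-02-05

Natural term of IL-294598:
  Base: filing + 22 years → 4 January 2037.
  Opposition Stay Credit: +499 days → 18 May 2038.
  Marketing Approval Extension: 2074 days claimed exceeds the 1277-day cap, so +1277 days → 15 November 2041.
Expiry of referenced patent IL-787545:
  Base: filing + 22 years → 5 February 2036.
Terminal disclaimer: IL-294598 expires on the earlier of 15 November 2041 and 5 February 2036.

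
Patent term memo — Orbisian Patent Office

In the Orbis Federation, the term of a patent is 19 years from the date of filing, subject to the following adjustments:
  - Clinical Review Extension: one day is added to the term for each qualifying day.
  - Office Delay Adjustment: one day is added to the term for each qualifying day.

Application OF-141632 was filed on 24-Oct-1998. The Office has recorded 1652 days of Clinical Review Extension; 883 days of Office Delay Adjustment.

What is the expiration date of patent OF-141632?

Base term: filing date + 19 years → 24 October 2017.
Clinical Review Extension: +1652 days → 3 May 2022.
Office Delay Adjustment: +883 days → 2 October 2024.

2024-10-02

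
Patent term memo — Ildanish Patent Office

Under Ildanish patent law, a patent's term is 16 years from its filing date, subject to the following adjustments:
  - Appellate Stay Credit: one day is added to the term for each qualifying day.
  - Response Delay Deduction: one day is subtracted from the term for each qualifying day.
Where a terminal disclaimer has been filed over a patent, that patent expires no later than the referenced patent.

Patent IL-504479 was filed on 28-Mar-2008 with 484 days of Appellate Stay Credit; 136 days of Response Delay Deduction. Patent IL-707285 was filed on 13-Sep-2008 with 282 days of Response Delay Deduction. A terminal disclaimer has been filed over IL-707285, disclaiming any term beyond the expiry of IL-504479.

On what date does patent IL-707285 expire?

2023-12-06

Natural term of IL-707285:
  Base: filing + 16 years → 13 September 2024.
  Response Delay Deduction: −282 days → 6 December 2023.
Expiry of referenced patent IL-504479:
  Base: filing + 16 years → 28 March 2024.
  Appellate Stay Credit: +484 days → 25 July 2025.
  Response Delay Deduction: −136 days → 11 March 2025.
Terminal disclaimer: IL-707285 expires on the earlier of 6 December 2023 and 11 March 2025.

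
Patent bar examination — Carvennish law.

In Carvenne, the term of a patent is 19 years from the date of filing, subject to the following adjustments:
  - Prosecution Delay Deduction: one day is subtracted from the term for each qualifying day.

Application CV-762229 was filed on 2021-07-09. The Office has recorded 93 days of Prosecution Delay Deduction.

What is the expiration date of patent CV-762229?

Base term: filing date + 19 years → 9 July 2040.
Prosecution Delay Deduction: −93 days → 7 April 2040.

April 7, 2040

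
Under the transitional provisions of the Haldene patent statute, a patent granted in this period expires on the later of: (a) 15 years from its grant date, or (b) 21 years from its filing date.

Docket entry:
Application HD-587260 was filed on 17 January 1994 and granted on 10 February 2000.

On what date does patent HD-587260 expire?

(a) grant + 15 years → 10 February 2015.
(b) filing + 21 years → 17 January 2015.
Later of the two: 10 February 2015.

February 10, 2015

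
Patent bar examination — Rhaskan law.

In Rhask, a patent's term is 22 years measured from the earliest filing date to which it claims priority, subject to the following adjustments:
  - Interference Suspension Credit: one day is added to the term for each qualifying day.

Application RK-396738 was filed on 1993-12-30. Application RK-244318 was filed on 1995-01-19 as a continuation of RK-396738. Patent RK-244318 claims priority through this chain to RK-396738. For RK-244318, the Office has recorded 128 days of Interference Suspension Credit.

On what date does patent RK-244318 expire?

2016-05-06

Earliest priority filing: 30 December 1993.
Base term: 30 December 1993 + 22 years → 30 December 2015.
Interference Suspension Credit: +128 days → 6 May 2016.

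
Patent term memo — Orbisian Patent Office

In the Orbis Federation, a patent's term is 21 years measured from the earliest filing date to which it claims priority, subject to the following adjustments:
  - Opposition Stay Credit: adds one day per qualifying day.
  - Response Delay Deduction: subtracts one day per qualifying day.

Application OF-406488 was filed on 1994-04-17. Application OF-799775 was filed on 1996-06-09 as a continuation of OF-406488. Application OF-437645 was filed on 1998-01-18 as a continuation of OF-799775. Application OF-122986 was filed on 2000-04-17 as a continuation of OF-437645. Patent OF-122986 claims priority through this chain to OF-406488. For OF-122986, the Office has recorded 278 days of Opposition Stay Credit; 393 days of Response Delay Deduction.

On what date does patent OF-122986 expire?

2014-12-23

Earliest priority filing: 17 April 1994.
Base term: 17 April 1994 + 21 years → 17 April 2015.
Opposition Stay Credit: +278 days → 20 January 2016.
Response Delay Deduction: −393 days → 23 December 2014.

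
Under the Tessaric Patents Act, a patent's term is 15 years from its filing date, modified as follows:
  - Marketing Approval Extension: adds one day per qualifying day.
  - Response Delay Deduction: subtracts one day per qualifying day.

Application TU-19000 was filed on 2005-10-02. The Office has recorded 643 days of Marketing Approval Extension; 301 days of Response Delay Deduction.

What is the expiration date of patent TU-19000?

September 9, 2021

Base term: filing date + 15 years → 2 October 2020.
Marketing Approval Extension: +643 days → 7 July 2022.
Response Delay Deduction: −301 days → 9 September 2021.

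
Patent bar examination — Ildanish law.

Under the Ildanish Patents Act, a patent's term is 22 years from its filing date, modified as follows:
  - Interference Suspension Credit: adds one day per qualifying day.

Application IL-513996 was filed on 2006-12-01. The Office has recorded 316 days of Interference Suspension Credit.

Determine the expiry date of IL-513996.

Base term: filing date + 22 years → 1 December 2028.
Interference Suspension Credit: +316 days → 13 October 2029.

October 13, 2029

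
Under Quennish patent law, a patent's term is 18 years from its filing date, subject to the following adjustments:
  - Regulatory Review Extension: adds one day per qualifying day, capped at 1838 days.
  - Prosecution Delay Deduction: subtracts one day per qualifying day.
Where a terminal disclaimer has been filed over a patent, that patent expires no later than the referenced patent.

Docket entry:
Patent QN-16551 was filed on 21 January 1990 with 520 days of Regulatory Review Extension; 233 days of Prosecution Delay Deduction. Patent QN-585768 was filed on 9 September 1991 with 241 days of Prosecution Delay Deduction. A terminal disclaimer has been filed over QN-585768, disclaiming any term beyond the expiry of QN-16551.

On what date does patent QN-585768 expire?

2008-11-03

Natural term of QN-585768:
  Base: filing + 18 years → 9 September 2009.
  Prosecution Delay Deduction: −241 days → 11 January 2009.
Expiry of referenced patent QN-16551:
  Base: filing + 18 years → 21 January 2008.
  Regulatory Review Extension: 520 days (within the 1838-day cap) → +520 days → 24 June 2009.
  Prosecution Delay Deduction: −233 days → 3 November 2008.
Terminal disclaimer: QN-585768 expires on the earlier of 11 January 2009 and 3 November 2008.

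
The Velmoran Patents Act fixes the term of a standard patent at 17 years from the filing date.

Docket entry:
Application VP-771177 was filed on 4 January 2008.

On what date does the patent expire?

2025-01-04

Filing date + 17 years → 4 January 2025.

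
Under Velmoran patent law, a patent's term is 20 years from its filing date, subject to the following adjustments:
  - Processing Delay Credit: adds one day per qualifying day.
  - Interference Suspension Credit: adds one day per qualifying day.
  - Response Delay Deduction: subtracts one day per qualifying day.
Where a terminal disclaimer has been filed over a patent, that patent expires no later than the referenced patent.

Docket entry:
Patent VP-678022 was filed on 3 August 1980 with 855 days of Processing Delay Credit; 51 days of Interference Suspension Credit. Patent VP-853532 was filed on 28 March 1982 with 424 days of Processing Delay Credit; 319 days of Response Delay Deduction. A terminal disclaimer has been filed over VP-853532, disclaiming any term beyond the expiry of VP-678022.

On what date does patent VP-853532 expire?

Natural term of VP-853532:
  Base: filing + 20 years → 28 March 2002.
  Processing Delay Credit: +424 days → 26 May 2003.
  Response Delay Deduction: −319 days → 11 July 2002.
Expiry of referenced patent VP-678022:
  Base: filing + 20 years → 3 August 2000.
  Processing Delay Credit: +855 days → 6 December 2002.
  Interference Suspension Credit: +51 days → 26 January 2003.
Terminal disclaimer: VP-853532 expires on the earlier of 11 July 2002 and 26 January 2003.

2002-07-11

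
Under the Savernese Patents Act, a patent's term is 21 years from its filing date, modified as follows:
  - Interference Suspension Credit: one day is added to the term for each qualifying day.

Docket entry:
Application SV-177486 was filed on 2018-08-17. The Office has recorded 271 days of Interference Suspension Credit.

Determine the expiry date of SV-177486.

2040-05-14

Base term: filing date + 21 years → 17 August 2039.
Interference Suspension Credit: +271 days → 14 May 2040.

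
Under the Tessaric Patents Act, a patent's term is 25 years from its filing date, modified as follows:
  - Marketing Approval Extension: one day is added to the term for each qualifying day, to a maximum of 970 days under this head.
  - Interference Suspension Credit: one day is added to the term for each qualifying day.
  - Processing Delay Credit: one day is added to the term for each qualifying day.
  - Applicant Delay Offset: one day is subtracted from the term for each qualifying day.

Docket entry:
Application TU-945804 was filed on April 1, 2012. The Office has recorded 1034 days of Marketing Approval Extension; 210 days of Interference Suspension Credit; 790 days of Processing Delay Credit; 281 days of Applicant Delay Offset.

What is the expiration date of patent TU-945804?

Base term: filing date + 25 years → 1 April 2037.
Marketing Approval Extension: 1034 days claimed exceeds the 970-day cap, so +970 days → 27 November 2039.
Interference Suspension Credit: +210 days → 24 June 2040.
Processing Delay Credit: +790 days → 23 August 2042.
Applicant Delay Offset: −281 days → 15 November 2041.

2041-11-15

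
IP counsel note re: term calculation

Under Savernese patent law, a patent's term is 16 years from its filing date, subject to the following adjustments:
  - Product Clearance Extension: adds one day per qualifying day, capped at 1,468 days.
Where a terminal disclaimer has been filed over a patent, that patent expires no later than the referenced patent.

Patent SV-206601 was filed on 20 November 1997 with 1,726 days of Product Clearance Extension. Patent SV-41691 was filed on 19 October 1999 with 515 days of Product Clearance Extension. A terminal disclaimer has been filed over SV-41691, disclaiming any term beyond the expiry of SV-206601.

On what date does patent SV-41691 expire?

Natural term of SV-41691:
  Base: filing + 16 years → 19 October 2015.
  Product Clearance Extension: 515 days (within the 1468-day cap) → +515 days → 17 March 2017.
Expiry of referenced patent SV-206601:
  Base: filing + 16 years → 20 November 2013.
  Product Clearance Extension: 1726 days claimed exceeds the 1468-day cap, so +1468 days → 27 November 2017.
Terminal disclaimer: SV-41691 expires on the earlier of 17 March 2017 and 27 November 2017.

March 17, 2017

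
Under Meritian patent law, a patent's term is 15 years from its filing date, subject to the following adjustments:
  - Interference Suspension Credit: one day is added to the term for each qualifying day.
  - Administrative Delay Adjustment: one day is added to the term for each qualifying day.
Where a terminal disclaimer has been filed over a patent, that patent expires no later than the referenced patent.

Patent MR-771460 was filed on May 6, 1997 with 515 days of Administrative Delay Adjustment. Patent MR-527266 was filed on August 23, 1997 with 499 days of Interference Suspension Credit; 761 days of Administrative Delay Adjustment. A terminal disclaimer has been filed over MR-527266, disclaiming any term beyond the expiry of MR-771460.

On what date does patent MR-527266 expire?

Natural term of MR-527266:
  Base: filing + 15 years → 23 August 2012.
  Interference Suspension Credit: +499 days → 4 January 2014.
  Administrative Delay Adjustment: +761 days → 4 February 2016.
Expiry of referenced patent MR-771460:
  Base: filing + 15 years → 6 May 2012.
  Administrative Delay Adjustment: +515 days → 3 October 2013.
Terminal disclaimer: MR-527266 expires on the earlier of 4 February 2016 and 3 October 2013.

2013-10-03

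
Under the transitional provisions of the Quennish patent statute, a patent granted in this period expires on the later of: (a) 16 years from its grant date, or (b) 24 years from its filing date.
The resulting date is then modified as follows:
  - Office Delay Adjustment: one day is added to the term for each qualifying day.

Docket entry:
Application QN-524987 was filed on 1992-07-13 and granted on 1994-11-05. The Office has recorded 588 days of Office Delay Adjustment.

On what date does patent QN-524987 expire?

2018-02-21

(a) grant + 16 years → 5 November 2010.
(b) filing + 24 years → 13 July 2016.
Later of the two: 13 July 2016.
Office Delay Adjustment: +588 days → 21 February 2018.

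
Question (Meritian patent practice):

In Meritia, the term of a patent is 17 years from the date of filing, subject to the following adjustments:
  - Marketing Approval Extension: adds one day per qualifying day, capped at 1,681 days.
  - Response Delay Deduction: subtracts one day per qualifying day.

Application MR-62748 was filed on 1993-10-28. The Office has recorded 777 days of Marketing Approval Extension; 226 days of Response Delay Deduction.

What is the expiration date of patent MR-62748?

May 1, 2012

Base term: filing date + 17 years → 28 October 2010.
Marketing Approval Extension: 777 days (within the 1681-day cap) → +777 days → 13 December 2012.
Response Delay Deduction: −226 days → 1 May 2012.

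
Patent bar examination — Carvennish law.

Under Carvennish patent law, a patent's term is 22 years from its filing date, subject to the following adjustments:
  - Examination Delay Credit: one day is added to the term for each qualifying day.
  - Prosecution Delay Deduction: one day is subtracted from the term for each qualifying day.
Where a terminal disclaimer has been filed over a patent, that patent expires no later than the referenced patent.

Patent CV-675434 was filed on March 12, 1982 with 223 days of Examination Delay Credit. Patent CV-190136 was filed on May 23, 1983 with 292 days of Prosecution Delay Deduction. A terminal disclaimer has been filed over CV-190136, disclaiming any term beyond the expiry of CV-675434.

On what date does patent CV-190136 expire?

2004-08-04

Natural term of CV-190136:
  Base: filing + 22 years → 23 May 2005.
  Prosecution Delay Deduction: −292 days → 4 August 2004.
Expiry of referenced patent CV-675434:
  Base: filing + 22 years → 12 March 2004.
  Examination Delay Credit: +223 days → 21 October 2004.
Terminal disclaimer: CV-190136 expires on the earlier of 4 August 2004 and 21 October 2004.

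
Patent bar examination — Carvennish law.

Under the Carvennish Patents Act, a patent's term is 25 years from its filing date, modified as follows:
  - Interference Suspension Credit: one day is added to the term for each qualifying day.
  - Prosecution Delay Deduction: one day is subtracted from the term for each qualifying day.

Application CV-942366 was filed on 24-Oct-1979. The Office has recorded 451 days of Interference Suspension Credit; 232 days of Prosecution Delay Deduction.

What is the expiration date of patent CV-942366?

Base term: filing date + 25 years → 24 October 2004.
Interference Suspension Credit: +451 days → 18 January 2006.
Prosecution Delay Deduction: −232 days → 31 May 2005.

2005-05-31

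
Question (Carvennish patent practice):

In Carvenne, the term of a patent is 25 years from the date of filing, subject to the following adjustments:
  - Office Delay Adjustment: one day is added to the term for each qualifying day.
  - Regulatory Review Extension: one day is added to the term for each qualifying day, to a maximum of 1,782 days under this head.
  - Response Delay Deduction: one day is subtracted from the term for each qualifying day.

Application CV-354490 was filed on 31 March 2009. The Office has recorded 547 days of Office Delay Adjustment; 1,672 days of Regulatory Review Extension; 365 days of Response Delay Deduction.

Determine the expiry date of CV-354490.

Base term: filing date + 25 years → 31 March 2034.
Office Delay Adjustment: +547 days → 29 September 2035.
Regulatory Review Extension: 1672 days (within the 1782-day cap) → +1672 days → 27 April 2040.
Response Delay Deduction: −365 days → 28 April 2039.

April 28, 2039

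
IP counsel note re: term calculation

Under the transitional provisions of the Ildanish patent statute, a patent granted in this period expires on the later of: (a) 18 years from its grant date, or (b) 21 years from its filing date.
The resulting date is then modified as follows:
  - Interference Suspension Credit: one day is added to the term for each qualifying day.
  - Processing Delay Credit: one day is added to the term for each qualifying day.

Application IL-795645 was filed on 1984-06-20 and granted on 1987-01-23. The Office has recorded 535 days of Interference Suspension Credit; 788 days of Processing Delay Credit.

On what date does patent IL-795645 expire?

February 2, 2009

(a) grant + 18 years → 23 January 2005.
(b) filing + 21 years → 20 June 2005.
Later of the two: 20 June 2005.
Interference Suspension Credit: +535 days → 7 December 2006.
Processing Delay Credit: +788 days → 2 February 2009.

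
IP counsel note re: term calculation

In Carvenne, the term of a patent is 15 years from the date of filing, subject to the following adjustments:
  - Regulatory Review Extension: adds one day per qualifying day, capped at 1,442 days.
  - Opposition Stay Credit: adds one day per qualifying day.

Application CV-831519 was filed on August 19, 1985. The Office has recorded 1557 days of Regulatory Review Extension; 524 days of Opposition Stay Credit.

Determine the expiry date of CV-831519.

January 6, 2006

Base term: filing date + 15 years → 19 August 2000.
Regulatory Review Extension: 1557 days claimed exceeds the 1442-day cap, so +1442 days → 31 July 2004.
Opposition Stay Credit: +524 days → 6 January 2006.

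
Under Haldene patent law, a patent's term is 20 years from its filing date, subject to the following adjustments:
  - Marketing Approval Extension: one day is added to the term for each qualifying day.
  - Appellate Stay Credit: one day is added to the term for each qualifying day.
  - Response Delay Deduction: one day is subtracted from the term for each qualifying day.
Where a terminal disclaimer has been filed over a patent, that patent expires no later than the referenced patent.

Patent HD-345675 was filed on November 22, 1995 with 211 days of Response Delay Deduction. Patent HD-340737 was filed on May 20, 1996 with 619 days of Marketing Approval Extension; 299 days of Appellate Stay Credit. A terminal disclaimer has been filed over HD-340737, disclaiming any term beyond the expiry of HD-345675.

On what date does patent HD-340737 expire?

Natural term of HD-340737:
  Base: filing + 20 years → 20 May 2016.
  Marketing Approval Extension: +619 days → 29 January 2018.
  Appellate Stay Credit: +299 days → 24 November 2018.
Expiry of referenced patent HD-345675:
  Base: filing + 20 years → 22 November 2015.
  Response Delay Deduction: −211 days → 25 April 2015.
Terminal disclaimer: HD-340737 expires on the earlier of 24 November 2018 and 25 April 2015.

2015-04-25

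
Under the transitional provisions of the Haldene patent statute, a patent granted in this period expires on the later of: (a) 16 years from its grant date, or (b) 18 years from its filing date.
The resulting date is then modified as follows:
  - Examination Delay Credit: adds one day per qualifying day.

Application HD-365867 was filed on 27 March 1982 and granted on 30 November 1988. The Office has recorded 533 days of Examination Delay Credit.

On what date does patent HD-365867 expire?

(a) grant + 16 years → 30 November 2004.
(b) filing + 18 years → 27 March 2000.
Later of the two: 30 November 2004.
Examination Delay Credit: +533 days → 17 May 2006.

May 17, 2006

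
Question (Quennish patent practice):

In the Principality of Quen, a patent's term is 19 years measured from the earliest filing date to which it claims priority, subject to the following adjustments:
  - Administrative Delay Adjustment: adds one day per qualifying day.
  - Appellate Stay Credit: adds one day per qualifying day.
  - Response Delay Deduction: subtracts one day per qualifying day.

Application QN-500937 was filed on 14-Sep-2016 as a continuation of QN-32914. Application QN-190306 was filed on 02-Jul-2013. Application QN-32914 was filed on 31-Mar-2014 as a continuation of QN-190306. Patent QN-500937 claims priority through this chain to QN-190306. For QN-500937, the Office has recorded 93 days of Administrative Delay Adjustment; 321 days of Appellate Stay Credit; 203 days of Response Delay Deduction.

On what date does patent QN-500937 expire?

January 29, 2033

Earliest priority filing: 2 July 2013.
Base term: 2 July 2013 + 19 years → 2 July 2032.
Administrative Delay Adjustment: +93 days → 3 October 2032.
Appellate Stay Credit: +321 days → 20 August 2033.
Response Delay Deduction: −203 days → 29 January 2033.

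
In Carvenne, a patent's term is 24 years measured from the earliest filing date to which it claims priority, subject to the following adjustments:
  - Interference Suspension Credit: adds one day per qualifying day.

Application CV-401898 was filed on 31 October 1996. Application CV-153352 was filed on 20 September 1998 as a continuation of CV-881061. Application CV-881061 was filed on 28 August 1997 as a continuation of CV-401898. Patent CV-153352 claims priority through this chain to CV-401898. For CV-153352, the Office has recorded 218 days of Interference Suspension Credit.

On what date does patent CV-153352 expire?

Earliest priority filing: 31 October 1996.
Base term: 31 October 1996 + 24 years → 31 October 2020.
Interference Suspension Credit: +218 days → 6 June 2021.

2021-06-06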